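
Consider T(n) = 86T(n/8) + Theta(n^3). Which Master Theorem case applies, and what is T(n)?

Master Theorem for T(n) = 86T(n/8) + O(n^3):

a = 86, b = 8, c = 3
log_b(a) = log_8(86) = 2.1421

Case 3: c = 3 > log_8(86) = 2.1421
T(n) = O(n^3) = O(n^3)

For T(n) = 86T(n/8) + O(n^3): log_8(86) = 2.1421. This is Case 3 of the Master Theorem (c > log_b(a), work dominated by root), giving O(n^3).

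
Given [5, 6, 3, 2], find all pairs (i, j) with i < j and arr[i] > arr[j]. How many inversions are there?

Finding inversions in [5, 6, 3, 2]:

(0, 2): arr[0]=5 > arr[2]=3
(0, 3): arr[0]=5 > arr[3]=2
(1, 2): arr[1]=6 > arr[2]=3
(1, 3): arr[1]=6 > arr[3]=2
(2, 3): arr[2]=3 > arr[3]=2

Total inversions: 5

The array has 5 inversion(s): (0,2), (0,3), (1,2), (1,3), (2,3). Each pair (i,j) satisfies i < j and arr[i] > arr[j].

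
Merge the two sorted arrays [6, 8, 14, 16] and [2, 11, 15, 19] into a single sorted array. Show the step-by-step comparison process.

Merging process:

Compare 6 vs 2: take 2 from right. Merged: [2]
Compare 6 vs 11: take 6 from left. Merged: [2, 6]
Compare 8 vs 11: take 8 from left. Merged: [2, 6, 8]
Compare 14 vs 11: take 11 from right. Merged: [2, 6, 8, 11]
Compare 14 vs 15: take 14 from left. Merged: [2, 6, 8, 11, 14]
Compare 16 vs 15: take 15 from right. Merged: [2, 6, 8, 11, 14, 15]
Compare 16 vs 19: take 16 from left. Merged: [2, 6, 8, 11, 14, 15, 16]
Append remaining from right: [19]. Merged: [2, 6, 8, 11, 14, 15, 16, 19]

Final merged array: [2, 6, 8, 11, 14, 15, 16, 19]
Total comparisons: 7

The merged array is [2, 6, 8, 11, 14, 15, 16, 19], requiring 7 comparisons. The merge step runs in O(n) time where n is the total number of elements.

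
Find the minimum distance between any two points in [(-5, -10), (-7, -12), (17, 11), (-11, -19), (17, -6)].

Computing all pairwise distances among 5 points:

d((-5, -10), (-7, -12)) = 2.8284 <-- minimum
d((-5, -10), (17, 11)) = 30.4138
d((-5, -10), (-11, -19)) = 10.8167
d((-5, -10), (17, -6)) = 22.3607
d((-7, -12), (17, 11)) = 33.2415
d((-7, -12), (-11, -19)) = 8.0623
d((-7, -12), (17, -6)) = 24.7386
d((17, 11), (-11, -19)) = 41.0366
d((17, 11), (17, -6)) = 17.0
d((-11, -19), (17, -6)) = 30.8707

Closest pair: (-5, -10) and (-7, -12) with distance 2.8284

The closest pair is (-5, -10) and (-7, -12) with Euclidean distance 2.8284. For 5 points, brute-force pairwise comparison is shown above. For large n, the divide-and-conquer algorithm (sort by x, recurse on halves, check the dividing strip) achieves O(n log n).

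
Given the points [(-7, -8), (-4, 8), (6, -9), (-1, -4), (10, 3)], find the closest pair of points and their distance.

Computing all pairwise distances among 5 points:

d((-7, -8), (-4, 8)) = 16.2788
d((-7, -8), (6, -9)) = 13.0384
d((-7, -8), (-1, -4)) = 7.2111 <-- minimum
d((-7, -8), (10, 3)) = 20.2485
d((-4, 8), (6, -9)) = 19.7231
d((-4, 8), (-1, -4)) = 12.3693
d((-4, 8), (10, 3)) = 14.8661
d((6, -9), (-1, -4)) = 8.6023
d((6, -9), (10, 3)) = 12.6491
d((-1, -4), (10, 3)) = 13.0384

Closest pair: (-7, -8) and (-1, -4) with distance 7.2111

The closest pair is (-7, -8) and (-1, -4) with Euclidean distance 7.2111. For 5 points, brute-force pairwise comparison is shown above. For large n, the divide-and-conquer algorithm (sort by x, recurse on halves, check the dividing strip) achieves O(n log n).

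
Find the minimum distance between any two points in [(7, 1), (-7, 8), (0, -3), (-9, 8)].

Computing all pairwise distances among 4 points:

d((7, 1), (-7, 8)) = 15.6525
d((7, 1), (0, -3)) = 8.0623
d((7, 1), (-9, 8)) = 17.4642
d((-7, 8), (0, -3)) = 13.0384
d((-7, 8), (-9, 8)) = 2.0 <-- minimum
d((0, -3), (-9, 8)) = 14.2127

Closest pair: (-7, 8) and (-9, 8) with distance 2.0

The closest pair is (-7, 8) and (-9, 8) with Euclidean distance 2.0. For 4 points, brute-force pairwise comparison is shown above. For large n, the divide-and-conquer algorithm (sort by x, recurse on halves, check the dividing strip) achieves O(n log n).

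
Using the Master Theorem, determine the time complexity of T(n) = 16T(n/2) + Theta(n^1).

Master Theorem for T(n) = 16T(n/2) + O(n^1):

a = 16, b = 2, c = 1
log_b(a) = log_2(16) = 4.0000

Case 1: c = 1 < log_2(16) = 4.0000
T(n) = O(n^(log_2 16)) = O(n^4)

For T(n) = 16T(n/2) + O(n^1): log_2(16) = 4.0000. This is Case 1 of the Master Theorem (c < log_b(a), work dominated by leaves), giving O(n^4).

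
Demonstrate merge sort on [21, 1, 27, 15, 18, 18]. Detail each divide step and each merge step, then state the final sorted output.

Merge sort trace:

Split: [21, 1, 27, 15, 18, 18] -> [21, 1, 27] and [15, 18, 18]
  Split: [21, 1, 27] -> [21] and [1, 27]
    Split: [1, 27] -> [1] and [27]
    Merge: [1] + [27] -> [1, 27]
  Merge: [21] + [1, 27] -> [1, 21, 27]
  Split: [15, 18, 18] -> [15] and [18, 18]
    Split: [18, 18] -> [18] and [18]
    Merge: [18] + [18] -> [18, 18]
  Merge: [15] + [18, 18] -> [15, 18, 18]
Merge: [1, 21, 27] + [15, 18, 18] -> [1, 15, 18, 18, 21, 27]

Final sorted array: [1, 15, 18, 18, 21, 27]

The merge sort proceeds by recursively splitting the array and merging sorted halves.
After all merges, the sorted array is [1, 15, 18, 18, 21, 27].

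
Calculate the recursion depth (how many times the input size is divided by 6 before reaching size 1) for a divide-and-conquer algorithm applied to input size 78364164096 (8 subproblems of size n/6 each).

For divide and conquer with division factor 6:

Problem sizes at each level:
Level 0: 78364164096
Level 1: 13060694016
Level 2: 2176782336
Level 3: 362797056
Level 4: 60466176
Level 5: 10077696
Level 6: 1679616
Level 7: 279936
Level 8: 46656
Level 9: 7776
Level 10: 1296
Level 11: 216
Level 12: 36
Level 13: 6
Level 14: 1

The root is level 0 and the size-1 base case is level 14 (the tree spans levels 0 through 14, i.e. 15 levels counting the root), so the depth is the number of divisions: log_6(78364164096) = 14

The recursion tree depth is log_6(78364164096) = 14. At each level, the problem size is divided by 6, so it takes 14 divisions to reduce to a base case of size 1. The algorithm makes 8 recursive calls at each level.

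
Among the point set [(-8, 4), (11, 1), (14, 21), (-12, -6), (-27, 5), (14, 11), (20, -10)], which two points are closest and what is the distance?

Computing all pairwise distances among 7 points:

d((-8, 4), (11, 1)) = 19.2354
d((-8, 4), (14, 21)) = 27.8029
d((-8, 4), (-12, -6)) = 10.7703
d((-8, 4), (-27, 5)) = 19.0263
d((-8, 4), (14, 11)) = 23.0868
d((-8, 4), (20, -10)) = 31.305
d((11, 1), (14, 21)) = 20.2237
d((11, 1), (-12, -6)) = 24.0416
d((11, 1), (-27, 5)) = 38.2099
d((11, 1), (14, 11)) = 10.4403
d((11, 1), (20, -10)) = 14.2127
d((14, 21), (-12, -6)) = 37.4833
d((14, 21), (-27, 5)) = 44.0114
d((14, 21), (14, 11)) = 10.0 <-- minimum
d((14, 21), (20, -10)) = 31.5753
d((-12, -6), (-27, 5)) = 18.6011
d((-12, -6), (14, 11)) = 31.0644
d((-12, -6), (20, -10)) = 32.249
d((-27, 5), (14, 11)) = 41.4367
d((-27, 5), (20, -10)) = 49.3356
d((14, 11), (20, -10)) = 21.8403

Closest pair: (14, 21) and (14, 11) with distance 10.0

The closest pair is (14, 21) and (14, 11) with Euclidean distance 10.0. For 7 points, brute-force pairwise comparison is shown above. For large n, the divide-and-conquer algorithm (sort by x, recurse on halves, check the dividing strip) achieves O(n log n).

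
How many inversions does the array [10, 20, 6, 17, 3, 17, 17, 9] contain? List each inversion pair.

Finding inversions in [10, 20, 6, 17, 3, 17, 17, 9]:

(0, 2): arr[0]=10 > arr[2]=6
(0, 4): arr[0]=10 > arr[4]=3
(0, 7): arr[0]=10 > arr[7]=9
(1, 2): arr[1]=20 > arr[2]=6
(1, 3): arr[1]=20 > arr[3]=17
(1, 4): arr[1]=20 > arr[4]=3
(1, 5): arr[1]=20 > arr[5]=17
(1, 6): arr[1]=20 > arr[6]=17
(1, 7): arr[1]=20 > arr[7]=9
(2, 4): arr[2]=6 > arr[4]=3
(3, 4): arr[3]=17 > arr[4]=3
(3, 7): arr[3]=17 > arr[7]=9
(5, 7): arr[5]=17 > arr[7]=9
(6, 7): arr[6]=17 > arr[7]=9

Total inversions: 14

The array has 14 inversion(s): (0,2), (0,4), (0,7), (1,2), (1,3), (1,4), (1,5), (1,6), (1,7), (2,4), (3,4), (3,7), (5,7), (6,7). Each pair (i,j) satisfies i < j and arr[i] > arr[j].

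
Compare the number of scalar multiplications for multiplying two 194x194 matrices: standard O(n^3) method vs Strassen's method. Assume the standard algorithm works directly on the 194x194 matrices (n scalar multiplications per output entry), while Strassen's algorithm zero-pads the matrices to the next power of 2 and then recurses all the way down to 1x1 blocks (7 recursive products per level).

Matrix multiplication for 194x194 matrices:

Strassen's algorithm requires power-of-2 dimensions. Pad 194x194 to 256x256 (next power of 2).

Standard algorithm: 194^3 = 7301384 multiplications
Strassen's algorithm: 7^(log2(256)) = 7^8 = 5764801 multiplications
Savings: 7301384 - 5764801 = 1536583 multiplications

Standard: 7301384 multiplications (194^3). Strassen: 5764801 multiplications (7^8, after padding to 256x256). Strassen reduces 8 recursive multiplications to 7 at each level.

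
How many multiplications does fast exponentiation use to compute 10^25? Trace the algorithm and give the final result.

Computing 10^25 by squaring (build up from 10^1; each line after the first costs one multiplication):

10^1 = 10
10^2 = (10^1)^2 = 10^2 = 100
10^3 = 10 * 10^2 = 10 * 100 = 1000
10^6 = (10^3)^2 = 1000^2 = 1000000
10^12 = (10^6)^2 = 1000000^2 = 1000000000000
10^24 = (10^12)^2 = 1000000000000^2 = 1000000000000000000000000
10^25 = 10 * 10^24 = 10 * 1000000000000000000000000 = 10000000000000000000000000

Result: 10000000000000000000000000
Multiplications needed: 6 (6 lines after 10^1)

10^25 = 10000000000000000000000000. Using exponentiation by squaring, this requires 6 multiplications. The key idea: if the exponent is even, square the half-power; if odd, multiply by the base once.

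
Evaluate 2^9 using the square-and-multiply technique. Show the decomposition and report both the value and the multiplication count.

Computing 2^9 by squaring (build up from 2^1; each line after the first costs one multiplication):

2^1 = 2
2^2 = (2^1)^2 = 2^2 = 4
2^4 = (2^2)^2 = 4^2 = 16
2^8 = (2^4)^2 = 16^2 = 256
2^9 = 2 * 2^8 = 2 * 256 = 512

Result: 512
Multiplications needed: 4 (4 lines after 2^1)

2^9 = 512. Using exponentiation by squaring, this requires 4 multiplications. The key idea: if the exponent is even, square the half-power; if odd, multiply by the base once.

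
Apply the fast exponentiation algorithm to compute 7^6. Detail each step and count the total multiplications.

Computing 7^6 by squaring (build up from 7^1; each line after the first costs one multiplication):

7^1 = 7
7^2 = (7^1)^2 = 7^2 = 49
7^3 = 7 * 7^2 = 7 * 49 = 343
7^6 = (7^3)^2 = 343^2 = 117649

Result: 117649
Multiplications needed: 3 (3 lines after 7^1)

7^6 = 117649. Using exponentiation by squaring, this requires 3 multiplications. The key idea: if the exponent is even, square the half-power; if odd, multiply by the base once.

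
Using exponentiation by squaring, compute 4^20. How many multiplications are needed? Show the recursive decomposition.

Computing 4^20 by squaring (build up from 4^1; each line after the first costs one multiplication):

4^1 = 4
4^2 = (4^1)^2 = 4^2 = 16
4^4 = (4^2)^2 = 16^2 = 256
4^5 = 4 * 4^4 = 4 * 256 = 1024
4^10 = (4^5)^2 = 1024^2 = 1048576
4^20 = (4^10)^2 = 1048576^2 = 1099511627776

Result: 1099511627776
Multiplications needed: 5 (5 lines after 4^1)

4^20 = 1099511627776. Using exponentiation by squaring, this requires 5 multiplications. The key idea: if the exponent is even, square the half-power; if odd, multiply by the base once.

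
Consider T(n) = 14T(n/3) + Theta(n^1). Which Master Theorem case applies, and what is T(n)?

Master Theorem for T(n) = 14T(n/3) + O(n^1):

a = 14, b = 3, c = 1
log_b(a) = log_3(14) = 2.4022

Case 1: c = 1 < log_3(14) = 2.4022
T(n) = O(n^(log_3 14))

For T(n) = 14T(n/3) + O(n^1): log_3(14) = 2.4022. This is Case 1 of the Master Theorem (c < log_b(a), work dominated by leaves), giving O(n^(log_3 14)).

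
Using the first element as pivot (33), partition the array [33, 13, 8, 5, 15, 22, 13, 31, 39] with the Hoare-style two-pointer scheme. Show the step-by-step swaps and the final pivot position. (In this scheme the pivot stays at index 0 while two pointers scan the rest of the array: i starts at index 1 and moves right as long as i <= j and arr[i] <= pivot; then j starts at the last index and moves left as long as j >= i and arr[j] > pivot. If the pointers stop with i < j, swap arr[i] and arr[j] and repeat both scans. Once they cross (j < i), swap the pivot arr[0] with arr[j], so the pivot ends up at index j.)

Hoare-style two-pointer partition with pivot = 33:

Initial array: [33, 13, 8, 5, 15, 22, 13, 31, 39]

Pointers start at i = 1, j = 8.
i ends at 8, j ends at 7: the pointers have crossed (j < i), so scanning stops.

Swap pivot arr[0] with arr[7] to place pivot at position 7: [31, 13, 8, 5, 15, 22, 13, 33, 39]
Pivot position: 7

After partitioning with pivot 33, the array becomes [31, 13, 8, 5, 15, 22, 13, 33, 39]. The pivot is placed at index 7. All elements to the left of the pivot are <= 33, and all elements to the right are > 33.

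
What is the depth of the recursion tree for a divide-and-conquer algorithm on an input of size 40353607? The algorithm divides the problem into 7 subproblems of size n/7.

For divide and conquer with division factor 7:

Problem sizes at each level:
Level 0: 40353607
Level 1: 5764801
Level 2: 823543
Level 3: 117649
Level 4: 16807
Level 5: 2401
Level 6: 343
Level 7: 49
Level 8: 7
Level 9: 1

The root is level 0 and the size-1 base case is level 9 (the tree spans levels 0 through 9, i.e. 10 levels counting the root), so the depth is the number of divisions: log_7(40353607) = 9

The recursion tree depth is log_7(40353607) = 9. At each level, the problem size is divided by 7, so it takes 9 divisions to reduce to a base case of size 1. The algorithm makes 7 recursive calls at each level.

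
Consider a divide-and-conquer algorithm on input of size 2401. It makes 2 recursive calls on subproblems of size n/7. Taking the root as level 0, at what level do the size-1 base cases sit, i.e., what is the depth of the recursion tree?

For divide and conquer with division factor 7:

Problem sizes at each level:
Level 0: 2401
Level 1: 343
Level 2: 49
Level 3: 7
Level 4: 1

The root is level 0 and the size-1 base case is level 4 (the tree spans levels 0 through 4, i.e. 5 levels counting the root), so the depth is the number of divisions: log_7(2401) = 4

The recursion tree depth is log_7(2401) = 4. At each level, the problem size is divided by 7, so it takes 4 divisions to reduce to a base case of size 1. The algorithm makes 2 recursive calls at each level.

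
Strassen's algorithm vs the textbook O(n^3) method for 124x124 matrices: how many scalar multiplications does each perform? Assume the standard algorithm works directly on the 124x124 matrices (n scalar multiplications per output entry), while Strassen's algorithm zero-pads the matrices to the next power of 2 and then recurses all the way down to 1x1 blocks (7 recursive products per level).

Matrix multiplication for 124x124 matrices:

Strassen's algorithm requires power-of-2 dimensions. Pad 124x124 to 128x128 (next power of 2).

Standard algorithm: 124^3 = 1906624 multiplications
Strassen's algorithm: 7^(log2(128)) = 7^7 = 823543 multiplications
Savings: 1906624 - 823543 = 1083081 multiplications

Standard: 1906624 multiplications (124^3). Strassen: 823543 multiplications (7^7, after padding to 128x128). Strassen reduces 8 recursive multiplications to 7 at each level.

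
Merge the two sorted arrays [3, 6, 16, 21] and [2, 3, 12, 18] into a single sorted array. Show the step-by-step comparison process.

Merging process:

Compare 3 vs 2: take 2 from right. Merged: [2]
Compare 3 vs 3: take 3 from left. Merged: [2, 3]
Compare 6 vs 3: take 3 from right. Merged: [2, 3, 3]
Compare 6 vs 12: take 6 from left. Merged: [2, 3, 3, 6]
Compare 16 vs 12: take 12 from right. Merged: [2, 3, 3, 6, 12]
Compare 16 vs 18: take 16 from left. Merged: [2, 3, 3, 6, 12, 16]
Compare 21 vs 18: take 18 from right. Merged: [2, 3, 3, 6, 12, 16, 18]
Append remaining from left: [21]. Merged: [2, 3, 3, 6, 12, 16, 18, 21]

Final merged array: [2, 3, 3, 6, 12, 16, 18, 21]
Total comparisons: 7

The merged array is [2, 3, 3, 6, 12, 16, 18, 21], requiring 7 comparisons. The merge step runs in O(n) time where n is the total number of elements.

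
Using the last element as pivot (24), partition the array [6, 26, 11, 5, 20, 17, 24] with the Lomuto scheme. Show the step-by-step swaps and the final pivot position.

Lomuto partition with pivot = 24:

Initial array: [6, 26, 11, 5, 20, 17, 24]

arr[0]=6 <= 24: swap with position 0, array becomes [6, 26, 11, 5, 20, 17, 24]
arr[1]=26 > 24: no swap
arr[2]=11 <= 24: swap with position 1, array becomes [6, 11, 26, 5, 20, 17, 24]
arr[3]=5 <= 24: swap with position 2, array becomes [6, 11, 5, 26, 20, 17, 24]
arr[4]=20 <= 24: swap with position 3, array becomes [6, 11, 5, 20, 26, 17, 24]
arr[5]=17 <= 24: swap with position 4, array becomes [6, 11, 5, 20, 17, 26, 24]

Place pivot at position 5: [6, 11, 5, 20, 17, 24, 26]
Pivot position: 5

After partitioning with pivot 24, the array becomes [6, 11, 5, 20, 17, 24, 26]. The pivot is placed at index 5. All elements to the left of the pivot are <= 24, and all elements to the right are > 24.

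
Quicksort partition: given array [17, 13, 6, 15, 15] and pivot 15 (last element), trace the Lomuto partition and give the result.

Lomuto partition with pivot = 15:

Initial array: [17, 13, 6, 15, 15]

arr[0]=17 > 15: no swap
arr[1]=13 <= 15: swap with position 0, array becomes [13, 17, 6, 15, 15]
arr[2]=6 <= 15: swap with position 1, array becomes [13, 6, 17, 15, 15]
arr[3]=15 <= 15: swap with position 2, array becomes [13, 6, 15, 17, 15]

Place pivot at position 3: [13, 6, 15, 15, 17]
Pivot position: 3

After partitioning with pivot 15, the array becomes [13, 6, 15, 15, 17]. The pivot is placed at index 3. All elements to the left of the pivot are <= 15, and all elements to the right are > 15.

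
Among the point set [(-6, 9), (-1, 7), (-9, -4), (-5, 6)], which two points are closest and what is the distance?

Computing all pairwise distances among 4 points:

d((-6, 9), (-1, 7)) = 5.3852
d((-6, 9), (-9, -4)) = 13.3417
d((-6, 9), (-5, 6)) = 3.1623 <-- minimum
d((-1, 7), (-9, -4)) = 13.6015
d((-1, 7), (-5, 6)) = 4.1231
d((-9, -4), (-5, 6)) = 10.7703

Closest pair: (-6, 9) and (-5, 6) with distance 3.1623

The closest pair is (-6, 9) and (-5, 6) with Euclidean distance 3.1623. For 4 points, brute-force pairwise comparison is shown above. For large n, the divide-and-conquer algorithm (sort by x, recurse on halves, check the dividing strip) achieves O(n log n).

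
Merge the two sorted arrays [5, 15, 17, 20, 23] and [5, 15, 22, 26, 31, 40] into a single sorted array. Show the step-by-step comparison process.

Merging process:

Compare 5 vs 5: take 5 from left. Merged: [5]
Compare 15 vs 5: take 5 from right. Merged: [5, 5]
Compare 15 vs 15: take 15 from left. Merged: [5, 5, 15]
Compare 17 vs 15: take 15 from right. Merged: [5, 5, 15, 15]
Compare 17 vs 22: take 17 from left. Merged: [5, 5, 15, 15, 17]
Compare 20 vs 22: take 20 from left. Merged: [5, 5, 15, 15, 17, 20]
Compare 23 vs 22: take 22 from right. Merged: [5, 5, 15, 15, 17, 20, 22]
Compare 23 vs 26: take 23 from left. Merged: [5, 5, 15, 15, 17, 20, 22, 23]
Append remaining from right: [26, 31, 40]. Merged: [5, 5, 15, 15, 17, 20, 22, 23, 26, 31, 40]

Final merged array: [5, 5, 15, 15, 17, 20, 22, 23, 26, 31, 40]
Total comparisons: 8

The merged array is [5, 5, 15, 15, 17, 20, 22, 23, 26, 31, 40], requiring 8 comparisons. The merge step runs in O(n) time where n is the total number of elements.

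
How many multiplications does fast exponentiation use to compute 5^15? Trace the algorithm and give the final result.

Computing 5^15 by squaring (build up from 5^1; each line after the first costs one multiplication):

5^1 = 5
5^2 = (5^1)^2 = 5^2 = 25
5^3 = 5 * 5^2 = 5 * 25 = 125
5^6 = (5^3)^2 = 125^2 = 15625
5^7 = 5 * 5^6 = 5 * 15625 = 78125
5^14 = (5^7)^2 = 78125^2 = 6103515625
5^15 = 5 * 5^14 = 5 * 6103515625 = 30517578125

Result: 30517578125
Multiplications needed: 6 (6 lines after 5^1)

5^15 = 30517578125. Using exponentiation by squaring, this requires 6 multiplications. The key idea: if the exponent is even, square the half-power; if odd, multiply by the base once.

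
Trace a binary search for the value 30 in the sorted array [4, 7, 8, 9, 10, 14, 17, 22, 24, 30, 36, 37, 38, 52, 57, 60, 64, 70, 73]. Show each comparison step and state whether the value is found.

Binary search for 30 in [4, 7, 8, 9, 10, 14, 17, 22, 24, 30, 36, 37, 38, 52, 57, 60, 64, 70, 73]:

lo=0, hi=18, mid=9, arr[mid]=30 -> Found target at index 9!

Binary search finds 30 at index 9 after 1 comparisons. The search repeatedly halves the search space by comparing with the middle element.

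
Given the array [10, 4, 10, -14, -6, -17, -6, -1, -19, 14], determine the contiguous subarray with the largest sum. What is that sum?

Using Kadane's algorithm on [10, 4, 10, -14, -6, -17, -6, -1, -19, 14]:

Scanning through the array:
Position 1 (value 4): max_ending_here = 14, max_so_far = 14
Position 2 (value 10): max_ending_here = 24, max_so_far = 24
Position 3 (value -14): max_ending_here = 10, max_so_far = 24
Position 4 (value -6): max_ending_here = 4, max_so_far = 24
Position 5 (value -17): max_ending_here = -13, max_so_far = 24
Position 6 (value -6): max_ending_here = -6, max_so_far = 24
Position 7 (value -1): max_ending_here = -1, max_so_far = 24
Position 8 (value -19): max_ending_here = -19, max_so_far = 24
Position 9 (value 14): max_ending_here = 14, max_so_far = 24

Maximum subarray: [10, 4, 10]
Maximum sum: 24

The maximum subarray is [10, 4, 10] with sum 24. This subarray runs from index 0 to index 2.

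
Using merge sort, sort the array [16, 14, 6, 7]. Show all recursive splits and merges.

Merge sort trace:

Split: [16, 14, 6, 7] -> [16, 14] and [6, 7]
  Split: [16, 14] -> [16] and [14]
  Merge: [16] + [14] -> [14, 16]
  Split: [6, 7] -> [6] and [7]
  Merge: [6] + [7] -> [6, 7]
Merge: [14, 16] + [6, 7] -> [6, 7, 14, 16]

Final sorted array: [6, 7, 14, 16]

The merge sort proceeds by recursively splitting the array and merging sorted halves.
After all merges, the sorted array is [6, 7, 14, 16].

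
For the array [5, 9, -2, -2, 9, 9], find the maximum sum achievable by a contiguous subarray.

Using Kadane's algorithm on [5, 9, -2, -2, 9, 9]:

Scanning through the array:
Position 1 (value 9): max_ending_here = 14, max_so_far = 14
Position 2 (value -2): max_ending_here = 12, max_so_far = 14
Position 3 (value -2): max_ending_here = 10, max_so_far = 14
Position 4 (value 9): max_ending_here = 19, max_so_far = 19
Position 5 (value 9): max_ending_here = 28, max_so_far = 28

Maximum subarray: [5, 9, -2, -2, 9, 9]
Maximum sum: 28

The maximum subarray is [5, 9, -2, -2, 9, 9] with sum 28. This subarray runs from index 0 to index 5.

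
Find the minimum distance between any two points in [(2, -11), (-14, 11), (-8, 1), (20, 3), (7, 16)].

Computing all pairwise distances among 5 points:

d((2, -11), (-14, 11)) = 27.2029
d((2, -11), (-8, 1)) = 15.6205
d((2, -11), (20, 3)) = 22.8035
d((2, -11), (7, 16)) = 27.4591
d((-14, 11), (-8, 1)) = 11.6619 <-- minimum
d((-14, 11), (20, 3)) = 34.9285
d((-14, 11), (7, 16)) = 21.587
d((-8, 1), (20, 3)) = 28.0713
d((-8, 1), (7, 16)) = 21.2132
d((20, 3), (7, 16)) = 18.3848

Closest pair: (-14, 11) and (-8, 1) with distance 11.6619

The closest pair is (-14, 11) and (-8, 1) with Euclidean distance 11.6619. For 5 points, brute-force pairwise comparison is shown above. For large n, the divide-and-conquer algorithm (sort by x, recurse on halves, check the dividing strip) achieves O(n log n).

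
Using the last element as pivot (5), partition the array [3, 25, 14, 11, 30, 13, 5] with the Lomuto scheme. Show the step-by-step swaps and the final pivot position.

Lomuto partition with pivot = 5:

Initial array: [3, 25, 14, 11, 30, 13, 5]

arr[0]=3 <= 5: swap with position 0, array becomes [3, 25, 14, 11, 30, 13, 5]
arr[1]=25 > 5: no swap
arr[2]=14 > 5: no swap
arr[3]=11 > 5: no swap
arr[4]=30 > 5: no swap
arr[5]=13 > 5: no swap

Place pivot at position 1: [3, 5, 14, 11, 30, 13, 25]
Pivot position: 1

After partitioning with pivot 5, the array becomes [3, 5, 14, 11, 30, 13, 25]. The pivot is placed at index 1. All elements to the left of the pivot are <= 5, and all elements to the right are > 5.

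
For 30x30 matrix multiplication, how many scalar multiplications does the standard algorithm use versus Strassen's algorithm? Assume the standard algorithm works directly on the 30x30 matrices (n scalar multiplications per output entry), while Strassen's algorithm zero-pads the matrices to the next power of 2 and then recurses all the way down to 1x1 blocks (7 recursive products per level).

Matrix multiplication for 30x30 matrices:

Strassen's algorithm requires power-of-2 dimensions. Pad 30x30 to 32x32 (next power of 2).

Standard algorithm: 30^3 = 27000 multiplications
Strassen's algorithm: 7^(log2(32)) = 7^5 = 16807 multiplications
Savings: 27000 - 16807 = 10193 multiplications

Standard: 27000 multiplications (30^3). Strassen: 16807 multiplications (7^5, after padding to 32x32). Strassen reduces 8 recursive multiplications to 7 at each level.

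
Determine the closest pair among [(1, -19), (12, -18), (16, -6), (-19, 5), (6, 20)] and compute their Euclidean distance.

Computing all pairwise distances among 5 points:

d((1, -19), (12, -18)) = 11.0454 <-- minimum
d((1, -19), (16, -6)) = 19.8494
d((1, -19), (-19, 5)) = 31.241
d((1, -19), (6, 20)) = 39.3192
d((12, -18), (16, -6)) = 12.6491
d((12, -18), (-19, 5)) = 38.6005
d((12, -18), (6, 20)) = 38.4708
d((16, -6), (-19, 5)) = 36.6879
d((16, -6), (6, 20)) = 27.8568
d((-19, 5), (6, 20)) = 29.1548

Closest pair: (1, -19) and (12, -18) with distance 11.0454

The closest pair is (1, -19) and (12, -18) with Euclidean distance 11.0454. For 5 points, brute-force pairwise comparison is shown above. For large n, the divide-and-conquer algorithm (sort by x, recurse on halves, check the dividing strip) achieves O(n log n).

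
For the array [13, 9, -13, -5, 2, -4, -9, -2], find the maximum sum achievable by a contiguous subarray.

Using Kadane's algorithm on [13, 9, -13, -5, 2, -4, -9, -2]:

Scanning through the array:
Position 1 (value 9): max_ending_here = 22, max_so_far = 22
Position 2 (value -13): max_ending_here = 9, max_so_far = 22
Position 3 (value -5): max_ending_here = 4, max_so_far = 22
Position 4 (value 2): max_ending_here = 6, max_so_far = 22
Position 5 (value -4): max_ending_here = 2, max_so_far = 22
Position 6 (value -9): max_ending_here = -7, max_so_far = 22
Position 7 (value -2): max_ending_here = -2, max_so_far = 22

Maximum subarray: [13, 9]
Maximum sum: 22

The maximum subarray is [13, 9] with sum 22. This subarray runs from index 0 to index 1.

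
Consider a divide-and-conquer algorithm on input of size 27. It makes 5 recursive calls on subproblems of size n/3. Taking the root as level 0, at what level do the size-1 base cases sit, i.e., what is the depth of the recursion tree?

For divide and conquer with division factor 3:

Problem sizes at each level:
Level 0: 27
Level 1: 9
Level 2: 3
Level 3: 1

The root is level 0 and the size-1 base case is level 3 (the tree spans levels 0 through 3, i.e. 4 levels counting the root), so the depth is the number of divisions: log_3(27) = 3

The recursion tree depth is log_3(27) = 3. At each level, the problem size is divided by 3, so it takes 3 divisions to reduce to a base case of size 1. The algorithm makes 5 recursive calls at each level.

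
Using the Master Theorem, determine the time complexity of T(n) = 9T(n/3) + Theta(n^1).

Master Theorem for T(n) = 9T(n/3) + O(n^1):

a = 9, b = 3, c = 1
log_b(a) = log_3(9) = 2.0000

Case 1: c = 1 < log_3(9) = 2.0000
T(n) = O(n^(log_3 9)) = O(n^2)

For T(n) = 9T(n/3) + O(n^1): log_3(9) = 2.0000. This is Case 1 of the Master Theorem (c < log_b(a), work dominated by leaves), giving O(n^2).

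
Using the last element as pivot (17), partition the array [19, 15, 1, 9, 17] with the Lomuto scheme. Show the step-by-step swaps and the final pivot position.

Lomuto partition with pivot = 17:

Initial array: [19, 15, 1, 9, 17]

arr[0]=19 > 17: no swap
arr[1]=15 <= 17: swap with position 0, array becomes [15, 19, 1, 9, 17]
arr[2]=1 <= 17: swap with position 1, array becomes [15, 1, 19, 9, 17]
arr[3]=9 <= 17: swap with position 2, array becomes [15, 1, 9, 19, 17]

Place pivot at position 3: [15, 1, 9, 17, 19]
Pivot position: 3

After partitioning with pivot 17, the array becomes [15, 1, 9, 17, 19]. The pivot is placed at index 3. All elements to the left of the pivot are <= 17, and all elements to the right are > 17.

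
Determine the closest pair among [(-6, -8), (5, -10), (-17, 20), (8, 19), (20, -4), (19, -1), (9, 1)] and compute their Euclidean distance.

Computing all pairwise distances among 7 points:

d((-6, -8), (5, -10)) = 11.1803
d((-6, -8), (-17, 20)) = 30.0832
d((-6, -8), (8, 19)) = 30.4138
d((-6, -8), (20, -4)) = 26.3059
d((-6, -8), (19, -1)) = 25.9615
d((-6, -8), (9, 1)) = 17.4929
d((5, -10), (-17, 20)) = 37.2022
d((5, -10), (8, 19)) = 29.1548
d((5, -10), (20, -4)) = 16.1555
d((5, -10), (19, -1)) = 16.6433
d((5, -10), (9, 1)) = 11.7047
d((-17, 20), (8, 19)) = 25.02
d((-17, 20), (20, -4)) = 44.1022
d((-17, 20), (19, -1)) = 41.6773
d((-17, 20), (9, 1)) = 32.2025
d((8, 19), (20, -4)) = 25.9422
d((8, 19), (19, -1)) = 22.8254
d((8, 19), (9, 1)) = 18.0278
d((20, -4), (19, -1)) = 3.1623 <-- minimum
d((20, -4), (9, 1)) = 12.083
d((19, -1), (9, 1)) = 10.198

Closest pair: (20, -4) and (19, -1) with distance 3.1623

The closest pair is (20, -4) and (19, -1) with Euclidean distance 3.1623. For 7 points, brute-force pairwise comparison is shown above. For large n, the divide-and-conquer algorithm (sort by x, recurse on halves, check the dividing strip) achieves O(n log n).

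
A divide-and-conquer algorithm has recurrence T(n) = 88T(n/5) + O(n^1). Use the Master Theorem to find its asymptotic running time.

Master Theorem for T(n) = 88T(n/5) + O(n^1):

a = 88, b = 5, c = 1
log_b(a) = log_5(88) = 2.7819

Case 1: c = 1 < log_5(88) = 2.7819
T(n) = O(n^(log_5 88))

For T(n) = 88T(n/5) + O(n^1): log_5(88) = 2.7819. This is Case 1 of the Master Theorem (c < log_b(a), work dominated by leaves), giving O(n^(log_5 88)).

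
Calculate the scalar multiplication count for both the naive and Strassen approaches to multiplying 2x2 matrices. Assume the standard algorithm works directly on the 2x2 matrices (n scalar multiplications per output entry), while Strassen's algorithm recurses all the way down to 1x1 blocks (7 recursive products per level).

Matrix multiplication for 2x2 matrices:

Standard algorithm: 2^3 = 8 multiplications
Strassen's algorithm: 7^(log2(2)) = 7^1 = 7 multiplications
Savings: 8 - 7 = 1 multiplications

Standard: 8 multiplications (2^3). Strassen: 7 multiplications (7^1). Strassen reduces 8 recursive multiplications to 7 at each level.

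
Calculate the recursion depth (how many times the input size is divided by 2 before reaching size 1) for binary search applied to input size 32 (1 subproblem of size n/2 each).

For divide and conquer with division factor 2:

Problem sizes at each level:
Level 0: 32
Level 1: 16
Level 2: 8
Level 3: 4
Level 4: 2
Level 5: 1

The root is level 0 and the size-1 base case is level 5 (the tree spans levels 0 through 5, i.e. 6 levels counting the root), so the depth is the number of divisions: log_2(32) = 5

The recursion tree depth is log_2(32) = 5. At each level, the problem size is divided by 2, so it takes 5 divisions to reduce to a base case of size 1. The algorithm makes 1 recursive call at each level.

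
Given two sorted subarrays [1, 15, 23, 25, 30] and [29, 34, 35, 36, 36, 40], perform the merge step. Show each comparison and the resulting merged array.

Merging process:

Compare 1 vs 29: take 1 from left. Merged: [1]
Compare 15 vs 29: take 15 from left. Merged: [1, 15]
Compare 23 vs 29: take 23 from left. Merged: [1, 15, 23]
Compare 25 vs 29: take 25 from left. Merged: [1, 15, 23, 25]
Compare 30 vs 29: take 29 from right. Merged: [1, 15, 23, 25, 29]
Compare 30 vs 34: take 30 from left. Merged: [1, 15, 23, 25, 29, 30]
Append remaining from right: [34, 35, 36, 36, 40]. Merged: [1, 15, 23, 25, 29, 30, 34, 35, 36, 36, 40]

Final merged array: [1, 15, 23, 25, 29, 30, 34, 35, 36, 36, 40]
Total comparisons: 6

The merged array is [1, 15, 23, 25, 29, 30, 34, 35, 36, 36, 40], requiring 6 comparisons. The merge step runs in O(n) time where n is the total number of elements.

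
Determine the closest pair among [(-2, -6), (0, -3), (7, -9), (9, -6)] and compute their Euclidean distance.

Computing all pairwise distances among 4 points:

d((-2, -6), (0, -3)) = 3.6056 <-- minimum
d((-2, -6), (7, -9)) = 9.4868
d((-2, -6), (9, -6)) = 11.0
d((0, -3), (7, -9)) = 9.2195
d((0, -3), (9, -6)) = 9.4868
d((7, -9), (9, -6)) = 3.6056 <-- minimum

Minimum distance: 3.6056 (tie among 2 pairs: (-2, -6) and (0, -3); (7, -9) and (9, -6))

The minimum Euclidean distance is 3.6056. There is a tie: 2 pairs achieve this minimum — (-2, -6) and (0, -3); (7, -9) and (9, -6). Any of these is a valid closest pair. For 4 points, brute-force pairwise comparison is shown above. For large n, the divide-and-conquer algorithm (sort by x, recurse on halves, check the dividing strip) achieves O(n log n).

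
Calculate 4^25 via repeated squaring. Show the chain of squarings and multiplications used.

Computing 4^25 by squaring (build up from 4^1; each line after the first costs one multiplication):

4^1 = 4
4^2 = (4^1)^2 = 4^2 = 16
4^3 = 4 * 4^2 = 4 * 16 = 64
4^6 = (4^3)^2 = 64^2 = 4096
4^12 = (4^6)^2 = 4096^2 = 16777216
4^24 = (4^12)^2 = 16777216^2 = 281474976710656
4^25 = 4 * 4^24 = 4 * 281474976710656 = 1125899906842624

Result: 1125899906842624
Multiplications needed: 6 (6 lines after 4^1)

4^25 = 1125899906842624. Using exponentiation by squaring, this requires 6 multiplications. The key idea: if the exponent is even, square the half-power; if odd, multiply by the base once.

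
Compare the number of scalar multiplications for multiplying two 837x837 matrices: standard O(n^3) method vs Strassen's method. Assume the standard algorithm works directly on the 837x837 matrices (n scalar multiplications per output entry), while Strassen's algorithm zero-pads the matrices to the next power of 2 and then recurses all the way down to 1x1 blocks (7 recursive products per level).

Matrix multiplication for 837x837 matrices:

Strassen's algorithm requires power-of-2 dimensions. Pad 837x837 to 1024x1024 (next power of 2).

Standard algorithm: 837^3 = 586376253 multiplications
Strassen's algorithm: 7^(log2(1024)) = 7^10 = 282475249 multiplications
Savings: 586376253 - 282475249 = 303901004 multiplications

Standard: 586376253 multiplications (837^3). Strassen: 282475249 multiplications (7^10, after padding to 1024x1024). Strassen reduces 8 recursive multiplications to 7 at each level.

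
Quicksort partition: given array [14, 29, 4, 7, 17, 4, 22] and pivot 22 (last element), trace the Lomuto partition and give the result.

Lomuto partition with pivot = 22:

Initial array: [14, 29, 4, 7, 17, 4, 22]

arr[0]=14 <= 22: swap with position 0, array becomes [14, 29, 4, 7, 17, 4, 22]
arr[1]=29 > 22: no swap
arr[2]=4 <= 22: swap with position 1, array becomes [14, 4, 29, 7, 17, 4, 22]
arr[3]=7 <= 22: swap with position 2, array becomes [14, 4, 7, 29, 17, 4, 22]
arr[4]=17 <= 22: swap with position 3, array becomes [14, 4, 7, 17, 29, 4, 22]
arr[5]=4 <= 22: swap with position 4, array becomes [14, 4, 7, 17, 4, 29, 22]

Place pivot at position 5: [14, 4, 7, 17, 4, 22, 29]
Pivot position: 5

After partitioning with pivot 22, the array becomes [14, 4, 7, 17, 4, 22, 29]. The pivot is placed at index 5. All elements to the left of the pivot are <= 22, and all elements to the right are > 22.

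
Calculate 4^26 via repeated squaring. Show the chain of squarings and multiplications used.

Computing 4^26 by squaring (build up from 4^1; each line after the first costs one multiplication):

4^1 = 4
4^2 = (4^1)^2 = 4^2 = 16
4^3 = 4 * 4^2 = 4 * 16 = 64
4^6 = (4^3)^2 = 64^2 = 4096
4^12 = (4^6)^2 = 4096^2 = 16777216
4^13 = 4 * 4^12 = 4 * 16777216 = 67108864
4^26 = (4^13)^2 = 67108864^2 = 4503599627370496

Result: 4503599627370496
Multiplications needed: 6 (6 lines after 4^1)

4^26 = 4503599627370496. Using exponentiation by squaring, this requires 6 multiplications. The key idea: if the exponent is even, square the half-power; if odd, multiply by the base once.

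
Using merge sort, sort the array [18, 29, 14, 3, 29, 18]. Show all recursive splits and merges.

Merge sort trace:

Split: [18, 29, 14, 3, 29, 18] -> [18, 29, 14] and [3, 29, 18]
  Split: [18, 29, 14] -> [18] and [29, 14]
    Split: [29, 14] -> [29] and [14]
    Merge: [29] + [14] -> [14, 29]
  Merge: [18] + [14, 29] -> [14, 18, 29]
  Split: [3, 29, 18] -> [3] and [29, 18]
    Split: [29, 18] -> [29] and [18]
    Merge: [29] + [18] -> [18, 29]
  Merge: [3] + [18, 29] -> [3, 18, 29]
Merge: [14, 18, 29] + [3, 18, 29] -> [3, 14, 18, 18, 29, 29]

Final sorted array: [3, 14, 18, 18, 29, 29]

The merge sort proceeds by recursively splitting the array and merging sorted halves.
After all merges, the sorted array is [3, 14, 18, 18, 29, 29].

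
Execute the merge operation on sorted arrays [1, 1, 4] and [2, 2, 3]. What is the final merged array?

Merging process:

Compare 1 vs 2: take 1 from left. Merged: [1]
Compare 1 vs 2: take 1 from left. Merged: [1, 1]
Compare 4 vs 2: take 2 from right. Merged: [1, 1, 2]
Compare 4 vs 2: take 2 from right. Merged: [1, 1, 2, 2]
Compare 4 vs 3: take 3 from right. Merged: [1, 1, 2, 2, 3]
Append remaining from left: [4]. Merged: [1, 1, 2, 2, 3, 4]

Final merged array: [1, 1, 2, 2, 3, 4]
Total comparisons: 5

The merged array is [1, 1, 2, 2, 3, 4], requiring 5 comparisons. The merge step runs in O(n) time where n is the total number of elements.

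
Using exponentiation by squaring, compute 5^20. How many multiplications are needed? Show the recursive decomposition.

Computing 5^20 by squaring (build up from 5^1; each line after the first costs one multiplication):

5^1 = 5
5^2 = (5^1)^2 = 5^2 = 25
5^4 = (5^2)^2 = 25^2 = 625
5^5 = 5 * 5^4 = 5 * 625 = 3125
5^10 = (5^5)^2 = 3125^2 = 9765625
5^20 = (5^10)^2 = 9765625^2 = 95367431640625

Result: 95367431640625
Multiplications needed: 5 (5 lines after 5^1)

5^20 = 95367431640625. Using exponentiation by squaring, this requires 5 multiplications. The key idea: if the exponent is even, square the half-power; if odd, multiply by the base once.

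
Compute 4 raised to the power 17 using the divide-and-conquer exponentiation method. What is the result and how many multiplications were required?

Computing 4^17 by squaring (build up from 4^1; each line after the first costs one multiplication):

4^1 = 4
4^2 = (4^1)^2 = 4^2 = 16
4^4 = (4^2)^2 = 16^2 = 256
4^8 = (4^4)^2 = 256^2 = 65536
4^16 = (4^8)^2 = 65536^2 = 4294967296
4^17 = 4 * 4^16 = 4 * 4294967296 = 17179869184

Result: 17179869184
Multiplications needed: 5 (5 lines after 4^1)

4^17 = 17179869184. Using exponentiation by squaring, this requires 5 multiplications. The key idea: if the exponent is even, square the half-power; if odd, multiply by the base once.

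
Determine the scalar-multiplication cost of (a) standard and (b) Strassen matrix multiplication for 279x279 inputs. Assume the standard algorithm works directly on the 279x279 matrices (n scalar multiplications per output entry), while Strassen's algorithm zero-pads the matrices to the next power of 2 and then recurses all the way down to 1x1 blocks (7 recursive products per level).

Matrix multiplication for 279x279 matrices:

Strassen's algorithm requires power-of-2 dimensions. Pad 279x279 to 512x512 (next power of 2).

Standard algorithm: 279^3 = 21717639 multiplications
Strassen's algorithm: 7^(log2(512)) = 7^9 = 40353607 multiplications
Difference: 21717639 - 40353607 = -18635968 (Strassen uses MORE here due to padding overhead — for small or just-over-power-of-2 n, padding can outweigh the per-level savings)

Standard: 21717639 multiplications (279^3). Strassen: 40353607 multiplications (7^9, after padding to 512x512). Strassen reduces 8 recursive multiplications to 7 at each level.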